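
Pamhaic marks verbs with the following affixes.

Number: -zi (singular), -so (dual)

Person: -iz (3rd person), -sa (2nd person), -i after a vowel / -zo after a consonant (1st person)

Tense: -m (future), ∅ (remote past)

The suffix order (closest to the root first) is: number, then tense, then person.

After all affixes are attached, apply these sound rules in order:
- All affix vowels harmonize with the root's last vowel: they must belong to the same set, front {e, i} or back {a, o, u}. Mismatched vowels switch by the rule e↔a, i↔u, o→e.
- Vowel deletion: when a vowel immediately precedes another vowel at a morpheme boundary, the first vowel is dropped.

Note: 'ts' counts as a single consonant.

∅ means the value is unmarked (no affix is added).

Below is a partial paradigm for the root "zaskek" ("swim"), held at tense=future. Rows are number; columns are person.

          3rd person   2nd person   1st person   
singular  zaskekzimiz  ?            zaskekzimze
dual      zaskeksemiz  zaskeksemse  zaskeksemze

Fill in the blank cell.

zaskekzimse

Attach number singular -zi → zaskekzi.
Attach tense future -m → zaskekzim.
Attach person 2nd person -sa → zaskekzimsa.
Apply vowel harmony: zaskekzimsa → zaskekzimse.
Vowel deletion: no change.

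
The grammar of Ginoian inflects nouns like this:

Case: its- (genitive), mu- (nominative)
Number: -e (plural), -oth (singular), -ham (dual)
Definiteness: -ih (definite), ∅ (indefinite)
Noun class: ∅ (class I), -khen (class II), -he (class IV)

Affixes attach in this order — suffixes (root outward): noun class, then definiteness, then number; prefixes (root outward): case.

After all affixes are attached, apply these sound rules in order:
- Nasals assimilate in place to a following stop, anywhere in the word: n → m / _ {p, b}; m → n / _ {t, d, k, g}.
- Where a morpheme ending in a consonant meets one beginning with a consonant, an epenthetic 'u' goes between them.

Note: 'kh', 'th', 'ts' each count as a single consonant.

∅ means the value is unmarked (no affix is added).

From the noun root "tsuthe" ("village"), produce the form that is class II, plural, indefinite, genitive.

Attach noun class class II -khen → tsuthekhen.
definiteness = indefinite: zero marking, form stays tsuthekhen.
Attach case genitive its- → itstsuthekhen.
Attach number plural -e → itstsuthekhene.
Nasal assimilation: no change.
Apply epenthesis: itstsuthekhene → itsutsuthekhene.

itsutsuthekhene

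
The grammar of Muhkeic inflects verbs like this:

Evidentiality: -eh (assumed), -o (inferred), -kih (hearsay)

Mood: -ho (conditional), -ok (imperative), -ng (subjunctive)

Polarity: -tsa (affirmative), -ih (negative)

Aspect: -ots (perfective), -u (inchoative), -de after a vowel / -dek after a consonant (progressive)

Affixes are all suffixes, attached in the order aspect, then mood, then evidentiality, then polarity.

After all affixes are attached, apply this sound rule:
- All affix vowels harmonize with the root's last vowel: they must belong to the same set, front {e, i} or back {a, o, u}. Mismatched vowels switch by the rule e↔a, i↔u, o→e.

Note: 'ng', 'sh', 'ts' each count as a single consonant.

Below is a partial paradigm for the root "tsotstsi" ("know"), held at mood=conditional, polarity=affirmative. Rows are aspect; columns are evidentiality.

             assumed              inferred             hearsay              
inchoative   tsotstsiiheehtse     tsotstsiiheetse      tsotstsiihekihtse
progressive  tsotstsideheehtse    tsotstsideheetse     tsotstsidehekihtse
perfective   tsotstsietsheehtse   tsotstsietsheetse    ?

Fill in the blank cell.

tsotstsietshekihtse

Attach aspect perfective -ots → tsotstsiots.
Attach mood conditional -ho → tsotstsiotsho.
Attach evidentiality hearsay -kih → tsotstsiotshokih.
Attach polarity affirmative -tsa → tsotstsiotshokihtsa.
Apply vowel harmony: tsotstsiotshokihtsa → tsotstsietshekihtse.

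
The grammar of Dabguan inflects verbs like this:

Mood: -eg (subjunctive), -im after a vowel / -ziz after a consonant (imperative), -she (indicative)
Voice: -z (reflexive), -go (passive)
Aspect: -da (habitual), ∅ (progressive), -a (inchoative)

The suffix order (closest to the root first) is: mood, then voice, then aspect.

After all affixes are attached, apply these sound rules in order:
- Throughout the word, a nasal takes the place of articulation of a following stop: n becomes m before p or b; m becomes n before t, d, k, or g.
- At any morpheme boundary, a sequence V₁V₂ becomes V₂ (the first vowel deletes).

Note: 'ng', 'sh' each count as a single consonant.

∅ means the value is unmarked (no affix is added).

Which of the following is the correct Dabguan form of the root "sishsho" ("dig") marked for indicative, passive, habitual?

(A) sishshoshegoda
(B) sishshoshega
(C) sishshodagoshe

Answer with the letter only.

Attach mood indicative -she → sishshoshe.
Attach voice passive -go → sishshoshego.
Attach aspect habitual -da → sishshoshegoda.
Nasal assimilation: no change.
Vowel deletion: no change.
So the correct form is sishshoshegoda, option (A).
(C) sishshodagoshe is wrong: it has the affixes in the wrong order.
(B) sishshoshega is wrong: it uses inchoative instead of habitual for aspect.

A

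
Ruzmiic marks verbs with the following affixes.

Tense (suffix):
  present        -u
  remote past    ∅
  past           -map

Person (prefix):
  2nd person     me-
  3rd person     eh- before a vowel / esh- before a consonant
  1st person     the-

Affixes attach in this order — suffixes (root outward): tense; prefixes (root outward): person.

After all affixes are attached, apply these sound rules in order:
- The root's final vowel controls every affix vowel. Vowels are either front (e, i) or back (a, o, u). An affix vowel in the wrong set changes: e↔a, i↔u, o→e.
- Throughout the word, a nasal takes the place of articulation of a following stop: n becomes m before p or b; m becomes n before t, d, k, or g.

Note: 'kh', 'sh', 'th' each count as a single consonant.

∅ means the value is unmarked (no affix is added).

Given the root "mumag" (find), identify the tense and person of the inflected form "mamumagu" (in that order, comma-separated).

Segment: me-mumag-u.
tense: -u → present.
person: me- → 2nd person.

present, 2nd person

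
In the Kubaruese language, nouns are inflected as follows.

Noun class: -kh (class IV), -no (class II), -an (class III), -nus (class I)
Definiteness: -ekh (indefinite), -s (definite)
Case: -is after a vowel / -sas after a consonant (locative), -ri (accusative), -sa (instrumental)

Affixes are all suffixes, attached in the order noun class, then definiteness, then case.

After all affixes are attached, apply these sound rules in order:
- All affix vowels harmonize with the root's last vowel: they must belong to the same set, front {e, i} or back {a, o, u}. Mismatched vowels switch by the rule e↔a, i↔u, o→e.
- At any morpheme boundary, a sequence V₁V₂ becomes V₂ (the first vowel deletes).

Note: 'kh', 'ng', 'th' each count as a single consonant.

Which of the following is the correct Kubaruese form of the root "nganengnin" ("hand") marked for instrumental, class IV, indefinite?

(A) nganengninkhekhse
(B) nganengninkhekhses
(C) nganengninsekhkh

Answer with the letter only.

A

Attach noun class class IV -kh → nganengninkh.
Attach definiteness indefinite -ekh → nganengninkhekh.
Attach case instrumental -sa → nganengninkhekhsa.
Apply vowel harmony: nganengninkhekhsa → nganengninkhekhse.
Vowel deletion: no change.
So the correct form is nganengninkhekhse, option (A).
(B) nganengninkhekhses is wrong: it uses locative instead of instrumental for case.
(C) nganengninsekhkh is wrong: it has the affixes in the wrong order.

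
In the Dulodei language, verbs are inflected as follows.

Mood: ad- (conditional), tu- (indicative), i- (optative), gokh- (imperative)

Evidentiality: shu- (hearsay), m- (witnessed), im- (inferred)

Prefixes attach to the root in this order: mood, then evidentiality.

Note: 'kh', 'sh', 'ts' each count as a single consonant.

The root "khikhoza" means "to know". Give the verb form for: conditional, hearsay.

Attach mood conditional ad- → adkhikhoza.
Attach evidentiality hearsay shu- → shuadkhikhoza.

shuadkhikhoza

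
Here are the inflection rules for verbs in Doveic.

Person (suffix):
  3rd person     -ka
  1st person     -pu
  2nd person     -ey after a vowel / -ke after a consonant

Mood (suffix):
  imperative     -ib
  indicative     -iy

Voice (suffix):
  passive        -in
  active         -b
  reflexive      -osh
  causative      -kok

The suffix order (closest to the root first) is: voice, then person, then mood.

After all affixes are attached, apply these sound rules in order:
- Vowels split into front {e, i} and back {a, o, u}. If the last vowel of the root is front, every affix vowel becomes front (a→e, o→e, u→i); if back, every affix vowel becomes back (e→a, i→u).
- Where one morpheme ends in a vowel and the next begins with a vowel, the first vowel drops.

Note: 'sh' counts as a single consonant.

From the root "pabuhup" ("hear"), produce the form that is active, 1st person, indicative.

pabuhupbpuy

Attach voice active -b → pabuhupb.
Attach person 1st person -pu → pabuhupbpu.
Attach mood indicative -iy → pabuhupbpuiy.
Apply vowel harmony: pabuhupbpuiy → pabuhupbpuuy.
Apply vowel deletion: pabuhupbpuuy → pabuhupbpuy.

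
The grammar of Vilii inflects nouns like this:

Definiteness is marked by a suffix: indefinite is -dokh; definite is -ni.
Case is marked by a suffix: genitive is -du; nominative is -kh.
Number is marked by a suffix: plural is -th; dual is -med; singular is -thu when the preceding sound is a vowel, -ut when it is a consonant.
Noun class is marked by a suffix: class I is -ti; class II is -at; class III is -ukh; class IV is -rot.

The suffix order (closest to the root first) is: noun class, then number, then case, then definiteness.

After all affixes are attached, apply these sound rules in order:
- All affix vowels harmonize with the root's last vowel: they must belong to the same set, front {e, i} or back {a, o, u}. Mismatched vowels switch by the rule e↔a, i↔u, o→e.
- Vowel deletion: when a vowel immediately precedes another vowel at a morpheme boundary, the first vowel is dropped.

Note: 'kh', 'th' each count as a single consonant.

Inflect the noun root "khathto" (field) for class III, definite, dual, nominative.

Attach noun class class III -ukh → khathtoukh.
Attach number dual -med → khathtoukhmed.
Attach case nominative -kh → khathtoukhmedkh.
Attach definiteness definite -ni → khathtoukhmedkhni.
Apply vowel harmony: khathtoukhmedkhni → khathtoukhmadkhnu.
Apply vowel deletion: khathtoukhmadkhnu → khathtukhmadkhnu.

khathtukhmadkhnu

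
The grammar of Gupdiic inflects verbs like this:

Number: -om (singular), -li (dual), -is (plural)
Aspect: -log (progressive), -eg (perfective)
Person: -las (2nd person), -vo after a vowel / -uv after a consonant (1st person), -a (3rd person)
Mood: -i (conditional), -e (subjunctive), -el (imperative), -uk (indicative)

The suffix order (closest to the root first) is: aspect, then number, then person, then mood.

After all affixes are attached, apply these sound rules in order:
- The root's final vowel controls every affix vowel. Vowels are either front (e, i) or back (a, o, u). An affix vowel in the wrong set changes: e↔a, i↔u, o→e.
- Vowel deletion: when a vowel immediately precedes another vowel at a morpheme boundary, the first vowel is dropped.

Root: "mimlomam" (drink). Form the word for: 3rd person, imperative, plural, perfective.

mimlomamagusal

Attach aspect perfective -eg → mimlomameg.
Attach number plural -is → mimlomamegis.
Attach person 3rd person -a → mimlomamegisa.
Attach mood imperative -el → mimlomamegisael.
Apply vowel harmony: mimlomamegisael → mimlomamagusaal.
Apply vowel deletion: mimlomamagusaal → mimlomamagusal.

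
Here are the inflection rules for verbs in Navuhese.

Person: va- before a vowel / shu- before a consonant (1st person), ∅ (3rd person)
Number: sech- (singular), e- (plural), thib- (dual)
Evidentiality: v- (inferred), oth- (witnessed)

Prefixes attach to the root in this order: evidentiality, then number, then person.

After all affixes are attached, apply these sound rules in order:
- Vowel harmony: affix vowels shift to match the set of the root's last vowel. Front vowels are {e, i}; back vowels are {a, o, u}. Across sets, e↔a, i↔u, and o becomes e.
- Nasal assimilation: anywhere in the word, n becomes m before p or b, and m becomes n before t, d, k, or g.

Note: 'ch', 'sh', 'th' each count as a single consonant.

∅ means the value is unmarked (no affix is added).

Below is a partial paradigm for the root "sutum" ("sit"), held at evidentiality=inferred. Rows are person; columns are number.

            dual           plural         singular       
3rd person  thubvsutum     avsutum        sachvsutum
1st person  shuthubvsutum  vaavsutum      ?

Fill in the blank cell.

shusachvsutum

Attach evidentiality inferred v- → vsutum.
Attach number singular sech- → sechvsutum.
Attach person 1st person shu- (before consonant 's') → shusechvsutum.
Apply vowel harmony: shusechvsutum → shusachvsutum.
Nasal assimilation: no change.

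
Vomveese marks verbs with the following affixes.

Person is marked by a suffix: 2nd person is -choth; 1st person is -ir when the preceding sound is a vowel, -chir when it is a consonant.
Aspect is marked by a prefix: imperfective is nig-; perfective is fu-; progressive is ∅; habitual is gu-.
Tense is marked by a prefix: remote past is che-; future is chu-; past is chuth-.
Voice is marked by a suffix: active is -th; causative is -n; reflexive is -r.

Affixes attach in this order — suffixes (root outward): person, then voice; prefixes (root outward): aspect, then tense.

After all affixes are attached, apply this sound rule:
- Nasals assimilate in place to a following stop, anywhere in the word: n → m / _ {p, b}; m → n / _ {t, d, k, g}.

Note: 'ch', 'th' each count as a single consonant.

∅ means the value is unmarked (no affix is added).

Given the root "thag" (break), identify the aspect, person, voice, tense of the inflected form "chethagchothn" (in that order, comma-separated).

Segment: che-thag-choth-n.
aspect: ∅ → progressive.
person: -choth → 2nd person.
voice: -n → causative.
tense: che- → remote past.

progressive, 2nd person, causative, remote past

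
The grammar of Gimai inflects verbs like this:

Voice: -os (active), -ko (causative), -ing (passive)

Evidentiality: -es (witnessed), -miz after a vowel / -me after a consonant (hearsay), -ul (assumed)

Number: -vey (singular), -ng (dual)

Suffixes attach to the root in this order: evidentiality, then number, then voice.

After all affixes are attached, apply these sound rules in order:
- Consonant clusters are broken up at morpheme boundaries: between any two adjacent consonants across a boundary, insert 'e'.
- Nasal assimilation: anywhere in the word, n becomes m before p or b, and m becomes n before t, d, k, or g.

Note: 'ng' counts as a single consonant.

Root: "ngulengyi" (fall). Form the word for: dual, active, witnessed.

ngulengyiesengos

Attach evidentiality witnessed -es → ngulengyies.
Attach number dual -ng → ngulengyiesng.
Attach voice active -os → ngulengyiesngos.
Apply epenthesis: ngulengyiesngos → ngulengyiesengos.
Nasal assimilation: no change.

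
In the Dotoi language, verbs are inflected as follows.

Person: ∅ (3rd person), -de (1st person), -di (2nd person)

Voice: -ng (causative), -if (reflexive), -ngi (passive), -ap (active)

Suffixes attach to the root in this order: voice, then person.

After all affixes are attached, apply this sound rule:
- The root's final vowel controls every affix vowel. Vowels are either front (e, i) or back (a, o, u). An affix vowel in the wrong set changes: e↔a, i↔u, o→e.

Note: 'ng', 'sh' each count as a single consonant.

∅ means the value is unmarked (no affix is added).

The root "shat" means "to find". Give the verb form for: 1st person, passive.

shatnguda

Attach voice passive -ngi → shatngi.
Attach person 1st person -de → shatngide.
Apply vowel harmony: shatngide → shatnguda.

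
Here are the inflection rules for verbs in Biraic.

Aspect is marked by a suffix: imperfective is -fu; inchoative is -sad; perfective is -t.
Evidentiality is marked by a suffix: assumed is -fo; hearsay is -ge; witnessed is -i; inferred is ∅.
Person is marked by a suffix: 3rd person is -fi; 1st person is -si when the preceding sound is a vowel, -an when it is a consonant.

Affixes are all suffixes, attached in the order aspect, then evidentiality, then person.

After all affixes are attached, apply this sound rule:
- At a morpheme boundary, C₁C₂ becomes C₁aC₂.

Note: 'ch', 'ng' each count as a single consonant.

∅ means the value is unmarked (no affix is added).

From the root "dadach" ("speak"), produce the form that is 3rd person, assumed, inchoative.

dadachasadafofi

Attach aspect inchoative -sad → dadachsad.
Attach evidentiality assumed -fo → dadachsadfo.
Attach person 3rd person -fi → dadachsadfofi.
Apply epenthesis: dadachsadfofi → dadachasadafofi.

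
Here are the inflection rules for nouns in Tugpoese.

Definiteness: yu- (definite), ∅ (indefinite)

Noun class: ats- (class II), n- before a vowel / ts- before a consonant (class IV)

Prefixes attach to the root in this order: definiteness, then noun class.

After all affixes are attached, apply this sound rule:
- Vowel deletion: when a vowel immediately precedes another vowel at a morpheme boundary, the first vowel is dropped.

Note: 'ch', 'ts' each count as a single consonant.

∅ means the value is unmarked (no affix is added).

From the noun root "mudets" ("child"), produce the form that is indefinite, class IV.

tsmudets

definiteness = indefinite: zero marking, form stays mudets.
Attach noun class class IV ts- (before consonant 'm') → tsmudets.
Vowel deletion: no change.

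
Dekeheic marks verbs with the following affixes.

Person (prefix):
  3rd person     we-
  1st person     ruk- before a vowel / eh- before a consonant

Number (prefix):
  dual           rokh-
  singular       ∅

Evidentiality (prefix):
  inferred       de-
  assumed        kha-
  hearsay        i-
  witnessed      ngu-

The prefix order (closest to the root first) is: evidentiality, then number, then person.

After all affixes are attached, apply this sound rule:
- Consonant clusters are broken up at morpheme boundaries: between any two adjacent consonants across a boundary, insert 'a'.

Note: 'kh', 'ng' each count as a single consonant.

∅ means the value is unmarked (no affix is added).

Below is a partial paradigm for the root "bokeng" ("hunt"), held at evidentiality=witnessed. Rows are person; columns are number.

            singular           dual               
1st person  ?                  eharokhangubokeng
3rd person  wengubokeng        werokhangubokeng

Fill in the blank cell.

Attach evidentiality witnessed ngu- → ngubokeng.
number = singular: zero marking, form stays ngubokeng.
Attach person 1st person eh- (before consonant 'ng') → ehngubokeng.
Apply epenthesis: ehngubokeng → ehangubokeng.

ehangubokeng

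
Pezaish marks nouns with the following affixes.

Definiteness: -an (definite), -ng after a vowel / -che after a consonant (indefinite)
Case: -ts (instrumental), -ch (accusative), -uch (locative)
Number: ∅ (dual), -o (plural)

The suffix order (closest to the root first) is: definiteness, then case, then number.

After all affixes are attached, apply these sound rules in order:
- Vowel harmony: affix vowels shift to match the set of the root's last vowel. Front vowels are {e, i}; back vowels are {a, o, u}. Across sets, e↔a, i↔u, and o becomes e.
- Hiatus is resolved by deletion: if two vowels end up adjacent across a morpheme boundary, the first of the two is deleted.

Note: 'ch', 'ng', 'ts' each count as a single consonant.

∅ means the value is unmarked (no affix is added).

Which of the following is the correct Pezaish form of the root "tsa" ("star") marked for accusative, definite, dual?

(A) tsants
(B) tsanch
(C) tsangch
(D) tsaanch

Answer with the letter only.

B

Attach definiteness definite -an → tsaan.
Attach case accusative -ch → tsaanch.
number = dual: zero marking, form stays tsaanch.
Vowel harmony: no change.
Apply vowel deletion: tsaanch → tsanch.
So the correct form is tsanch, option (B).
(D) tsaanch is wrong: it fails to apply the sound rule(s).
(A) tsants is wrong: it uses instrumental instead of accusative for case.
(C) tsangch is wrong: it uses indefinite instead of definite for definiteness.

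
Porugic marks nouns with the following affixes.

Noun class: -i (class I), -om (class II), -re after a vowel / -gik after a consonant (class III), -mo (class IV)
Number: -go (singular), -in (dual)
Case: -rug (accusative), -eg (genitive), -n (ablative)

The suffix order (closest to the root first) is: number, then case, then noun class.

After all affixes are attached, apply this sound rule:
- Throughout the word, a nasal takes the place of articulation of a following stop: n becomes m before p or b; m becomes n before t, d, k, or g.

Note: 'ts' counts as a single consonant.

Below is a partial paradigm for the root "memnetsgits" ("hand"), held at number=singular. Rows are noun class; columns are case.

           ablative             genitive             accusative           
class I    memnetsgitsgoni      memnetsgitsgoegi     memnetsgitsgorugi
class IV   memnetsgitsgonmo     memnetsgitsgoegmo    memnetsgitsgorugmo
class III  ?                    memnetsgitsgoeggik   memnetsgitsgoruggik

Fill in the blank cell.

memnetsgitsgongik

Attach number singular -go → memnetsgitsgo.
Attach case ablative -n → memnetsgitsgon.
Attach noun class class III -gik (after consonant 'n') → memnetsgitsgongik.
Nasal assimilation: no change.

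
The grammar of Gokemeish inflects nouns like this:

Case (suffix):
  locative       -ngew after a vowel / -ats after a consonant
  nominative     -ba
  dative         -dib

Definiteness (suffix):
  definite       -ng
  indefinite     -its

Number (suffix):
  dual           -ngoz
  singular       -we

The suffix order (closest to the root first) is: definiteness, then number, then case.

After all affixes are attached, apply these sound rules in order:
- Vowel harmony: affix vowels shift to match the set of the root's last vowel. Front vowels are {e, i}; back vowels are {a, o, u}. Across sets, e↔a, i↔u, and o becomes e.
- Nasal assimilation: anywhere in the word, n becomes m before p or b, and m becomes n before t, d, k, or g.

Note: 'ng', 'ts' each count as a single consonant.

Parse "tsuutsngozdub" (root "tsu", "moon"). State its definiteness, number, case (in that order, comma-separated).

indefinite, dual, dative

Segment: tsu-its-ngoz-dib.
definiteness: -its → indefinite.
number: -ngoz → dual.
case: -dib → dative.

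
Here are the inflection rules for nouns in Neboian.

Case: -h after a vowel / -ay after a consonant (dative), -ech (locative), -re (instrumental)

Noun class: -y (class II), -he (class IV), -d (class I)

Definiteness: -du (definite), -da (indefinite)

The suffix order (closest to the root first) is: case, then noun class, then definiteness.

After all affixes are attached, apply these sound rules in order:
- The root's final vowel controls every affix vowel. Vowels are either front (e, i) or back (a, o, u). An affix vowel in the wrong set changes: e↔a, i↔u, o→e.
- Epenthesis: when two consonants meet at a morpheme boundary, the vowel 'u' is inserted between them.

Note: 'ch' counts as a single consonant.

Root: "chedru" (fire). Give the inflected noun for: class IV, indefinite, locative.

chedruachuhada

Attach case locative -ech → chedruech.
Attach noun class class IV -he → chedruechhe.
Attach definiteness indefinite -da → chedruechheda.
Apply vowel harmony: chedruechheda → chedruachhada.
Apply epenthesis: chedruachhada → chedruachuhada.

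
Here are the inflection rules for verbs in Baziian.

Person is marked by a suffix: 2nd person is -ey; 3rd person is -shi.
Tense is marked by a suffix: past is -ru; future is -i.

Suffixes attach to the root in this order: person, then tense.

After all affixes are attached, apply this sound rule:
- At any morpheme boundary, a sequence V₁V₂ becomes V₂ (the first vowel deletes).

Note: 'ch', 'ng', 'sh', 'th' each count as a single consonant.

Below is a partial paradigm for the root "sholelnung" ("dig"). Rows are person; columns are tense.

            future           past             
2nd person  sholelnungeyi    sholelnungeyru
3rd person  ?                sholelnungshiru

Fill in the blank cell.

Attach person 3rd person -shi → sholelnungshi.
Attach tense future -i → sholelnungshii.
Apply vowel deletion: sholelnungshii → sholelnungshi.

sholelnungshi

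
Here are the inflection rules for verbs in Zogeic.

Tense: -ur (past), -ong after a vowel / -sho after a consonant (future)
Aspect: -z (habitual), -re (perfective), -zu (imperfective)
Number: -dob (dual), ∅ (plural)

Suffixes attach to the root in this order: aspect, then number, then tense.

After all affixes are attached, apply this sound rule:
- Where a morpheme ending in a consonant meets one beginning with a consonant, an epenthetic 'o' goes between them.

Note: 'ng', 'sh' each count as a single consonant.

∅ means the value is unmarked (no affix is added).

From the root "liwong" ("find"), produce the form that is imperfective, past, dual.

Attach aspect imperfective -zu → liwongzu.
Attach number dual -dob → liwongzudob.
Attach tense past -ur → liwongzudobur.
Apply epenthesis: liwongzudobur → liwongozudobur.

liwongozudobur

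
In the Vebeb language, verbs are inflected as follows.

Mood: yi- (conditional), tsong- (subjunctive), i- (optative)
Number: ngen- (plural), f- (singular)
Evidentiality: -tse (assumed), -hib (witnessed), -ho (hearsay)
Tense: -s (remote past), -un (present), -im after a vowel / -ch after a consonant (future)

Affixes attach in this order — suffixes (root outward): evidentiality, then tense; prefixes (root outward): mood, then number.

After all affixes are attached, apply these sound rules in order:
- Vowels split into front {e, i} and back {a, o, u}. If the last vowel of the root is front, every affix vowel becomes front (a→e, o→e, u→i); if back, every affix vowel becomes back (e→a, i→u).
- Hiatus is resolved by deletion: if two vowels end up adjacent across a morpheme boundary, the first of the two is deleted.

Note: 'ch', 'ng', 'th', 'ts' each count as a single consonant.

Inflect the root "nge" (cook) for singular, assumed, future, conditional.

fyingetsim

Attach evidentiality assumed -tse → ngetse.
Attach mood conditional yi- → yingetse.
Attach tense future -im (after vowel 'e') → yingetseim.
Attach number singular f- → fyingetseim.
Vowel harmony: no change.
Apply vowel deletion: fyingetseim → fyingetsim.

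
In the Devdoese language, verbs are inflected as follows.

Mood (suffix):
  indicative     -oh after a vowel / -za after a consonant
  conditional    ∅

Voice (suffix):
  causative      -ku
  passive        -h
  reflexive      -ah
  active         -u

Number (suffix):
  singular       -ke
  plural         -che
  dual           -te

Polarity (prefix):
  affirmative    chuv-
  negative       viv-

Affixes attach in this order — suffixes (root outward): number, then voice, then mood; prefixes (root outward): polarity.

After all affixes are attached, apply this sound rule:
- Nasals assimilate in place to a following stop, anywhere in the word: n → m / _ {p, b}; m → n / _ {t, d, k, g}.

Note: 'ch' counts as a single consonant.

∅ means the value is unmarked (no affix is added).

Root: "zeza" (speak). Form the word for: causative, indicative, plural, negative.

Attach polarity negative viv- → vivzeza.
Attach number plural -che → vivzezache.
Attach voice causative -ku → vivzezacheku.
Attach mood indicative -oh (after vowel 'u') → vivzezachekuoh.
Nasal assimilation: no change.

vivzezachekuoh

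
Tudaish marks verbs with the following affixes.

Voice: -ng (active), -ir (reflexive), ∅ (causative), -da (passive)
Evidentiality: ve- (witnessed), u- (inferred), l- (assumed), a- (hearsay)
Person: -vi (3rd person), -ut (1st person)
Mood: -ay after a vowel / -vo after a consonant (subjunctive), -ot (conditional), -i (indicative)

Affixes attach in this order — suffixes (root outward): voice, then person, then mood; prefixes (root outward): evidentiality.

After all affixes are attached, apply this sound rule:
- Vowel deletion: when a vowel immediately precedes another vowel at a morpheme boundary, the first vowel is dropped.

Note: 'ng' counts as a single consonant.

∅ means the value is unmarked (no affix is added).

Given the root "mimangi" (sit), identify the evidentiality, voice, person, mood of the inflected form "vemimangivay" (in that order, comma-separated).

witnessed, causative, 3rd person, subjunctive

Segment: ve-mimangi-vi-ay.
evidentiality: ve- → witnessed.
voice: ∅ → causative.
person: -vi → 3rd person.
mood: -ay/vo → subjunctive.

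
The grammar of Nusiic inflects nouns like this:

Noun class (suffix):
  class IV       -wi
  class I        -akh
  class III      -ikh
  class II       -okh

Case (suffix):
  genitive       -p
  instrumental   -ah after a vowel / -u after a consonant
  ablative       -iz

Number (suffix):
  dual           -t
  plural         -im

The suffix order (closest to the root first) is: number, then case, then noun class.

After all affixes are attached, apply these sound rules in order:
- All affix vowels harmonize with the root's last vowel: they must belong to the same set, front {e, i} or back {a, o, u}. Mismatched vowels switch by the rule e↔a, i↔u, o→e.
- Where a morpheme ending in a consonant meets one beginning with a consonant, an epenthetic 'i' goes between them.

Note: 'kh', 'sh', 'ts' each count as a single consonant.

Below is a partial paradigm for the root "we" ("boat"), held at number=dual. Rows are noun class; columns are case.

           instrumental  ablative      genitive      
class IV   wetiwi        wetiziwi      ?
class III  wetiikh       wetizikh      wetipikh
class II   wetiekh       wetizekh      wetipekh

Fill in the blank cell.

wetipiwi

Attach number dual -t → wet.
Attach case genitive -p → wetp.
Attach noun class class IV -wi → wetpwi.
Vowel harmony: no change.
Apply epenthesis: wetpwi → wetipiwi.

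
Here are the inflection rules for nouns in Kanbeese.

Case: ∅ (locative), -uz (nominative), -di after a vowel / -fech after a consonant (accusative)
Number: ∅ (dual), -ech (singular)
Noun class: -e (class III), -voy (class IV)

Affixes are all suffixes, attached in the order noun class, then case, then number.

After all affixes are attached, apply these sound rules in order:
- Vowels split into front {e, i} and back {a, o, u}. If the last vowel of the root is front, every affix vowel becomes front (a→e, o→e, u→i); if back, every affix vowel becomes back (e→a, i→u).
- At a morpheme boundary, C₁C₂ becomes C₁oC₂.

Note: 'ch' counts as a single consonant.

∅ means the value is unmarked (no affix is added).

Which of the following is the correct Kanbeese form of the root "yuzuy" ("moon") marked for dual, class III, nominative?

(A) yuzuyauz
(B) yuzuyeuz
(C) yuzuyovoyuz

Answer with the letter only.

Attach noun class class III -e → yuzuye.
Attach case nominative -uz → yuzuyeuz.
number = dual: zero marking, form stays yuzuyeuz.
Apply vowel harmony: yuzuyeuz → yuzuyauz.
Epenthesis: no change.
So the correct form is yuzuyauz, option (A).
(B) yuzuyeuz is wrong: it fails to apply the sound rule(s).
(C) yuzuyovoyuz is wrong: it uses class IV instead of class III for noun class.

A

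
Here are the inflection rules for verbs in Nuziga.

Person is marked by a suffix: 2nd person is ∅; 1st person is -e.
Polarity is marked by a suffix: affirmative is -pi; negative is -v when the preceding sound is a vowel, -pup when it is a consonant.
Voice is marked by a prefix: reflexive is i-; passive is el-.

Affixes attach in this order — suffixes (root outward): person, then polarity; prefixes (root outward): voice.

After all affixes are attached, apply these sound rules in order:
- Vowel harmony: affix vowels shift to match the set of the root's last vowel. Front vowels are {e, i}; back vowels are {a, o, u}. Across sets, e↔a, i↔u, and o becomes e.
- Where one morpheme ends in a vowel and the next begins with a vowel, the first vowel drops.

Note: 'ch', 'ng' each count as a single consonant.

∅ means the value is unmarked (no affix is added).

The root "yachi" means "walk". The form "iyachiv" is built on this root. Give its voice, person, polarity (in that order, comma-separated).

reflexive, 2nd person, negative

Segment: i-yachi-v.
voice: i- → reflexive.
person: ∅ → 2nd person.
polarity: -v/pup → negative.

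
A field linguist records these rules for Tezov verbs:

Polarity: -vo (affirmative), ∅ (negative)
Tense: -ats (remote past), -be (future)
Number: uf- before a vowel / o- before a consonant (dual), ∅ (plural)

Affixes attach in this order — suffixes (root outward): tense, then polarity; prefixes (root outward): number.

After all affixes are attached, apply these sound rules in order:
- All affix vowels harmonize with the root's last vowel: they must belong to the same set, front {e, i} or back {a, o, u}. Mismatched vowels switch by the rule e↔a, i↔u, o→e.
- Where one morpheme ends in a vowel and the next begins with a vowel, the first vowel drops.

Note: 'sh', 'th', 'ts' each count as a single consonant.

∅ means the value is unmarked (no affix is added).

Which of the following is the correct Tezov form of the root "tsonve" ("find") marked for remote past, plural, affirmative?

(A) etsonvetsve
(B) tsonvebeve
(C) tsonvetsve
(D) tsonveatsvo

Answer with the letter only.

Attach tense remote past -ats → tsonveats.
Attach polarity affirmative -vo → tsonveatsvo.
number = plural: zero marking, form stays tsonveatsvo.
Apply vowel harmony: tsonveatsvo → tsonveetsve.
Apply vowel deletion: tsonveetsve → tsonvetsve.
So the correct form is tsonvetsve, option (C).
(B) tsonvebeve is wrong: it uses future instead of remote past for tense.
(A) etsonvetsve is wrong: it uses dual instead of plural for number.
(D) tsonveatsvo is wrong: it fails to apply the sound rule(s).

C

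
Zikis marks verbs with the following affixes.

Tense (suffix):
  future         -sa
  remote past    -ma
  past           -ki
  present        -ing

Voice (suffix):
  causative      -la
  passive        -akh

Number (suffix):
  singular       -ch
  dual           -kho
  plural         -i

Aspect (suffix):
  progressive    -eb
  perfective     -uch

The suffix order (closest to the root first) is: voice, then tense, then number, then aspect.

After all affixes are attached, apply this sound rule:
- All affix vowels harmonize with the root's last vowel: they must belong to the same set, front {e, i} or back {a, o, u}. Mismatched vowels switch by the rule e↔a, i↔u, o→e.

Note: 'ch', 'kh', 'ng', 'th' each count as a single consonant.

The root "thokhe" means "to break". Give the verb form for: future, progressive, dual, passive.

thokheekhsekheeb

Attach voice passive -akh → thokheakh.
Attach tense future -sa → thokheakhsa.
Attach number dual -kho → thokheakhsakho.
Attach aspect progressive -eb → thokheakhsakhoeb.
Apply vowel harmony: thokheakhsakhoeb → thokheekhsekheeb.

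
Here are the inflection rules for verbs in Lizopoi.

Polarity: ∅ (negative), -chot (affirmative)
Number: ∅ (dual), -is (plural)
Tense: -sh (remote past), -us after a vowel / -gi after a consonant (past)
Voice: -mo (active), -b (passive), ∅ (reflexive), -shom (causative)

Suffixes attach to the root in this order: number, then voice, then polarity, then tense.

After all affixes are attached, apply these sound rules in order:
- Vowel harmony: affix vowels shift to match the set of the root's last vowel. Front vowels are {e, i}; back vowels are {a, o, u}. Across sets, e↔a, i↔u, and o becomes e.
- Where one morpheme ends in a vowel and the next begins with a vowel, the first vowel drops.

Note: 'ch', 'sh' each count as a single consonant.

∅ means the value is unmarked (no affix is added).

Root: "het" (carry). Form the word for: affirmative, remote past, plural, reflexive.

hetischetsh

Attach number plural -is → hetis.
voice = reflexive: zero marking, form stays hetis.
Attach polarity affirmative -chot → hetischot.
Attach tense remote past -sh → hetischotsh.
Apply vowel harmony: hetischotsh → hetischetsh.
Vowel deletion: no change.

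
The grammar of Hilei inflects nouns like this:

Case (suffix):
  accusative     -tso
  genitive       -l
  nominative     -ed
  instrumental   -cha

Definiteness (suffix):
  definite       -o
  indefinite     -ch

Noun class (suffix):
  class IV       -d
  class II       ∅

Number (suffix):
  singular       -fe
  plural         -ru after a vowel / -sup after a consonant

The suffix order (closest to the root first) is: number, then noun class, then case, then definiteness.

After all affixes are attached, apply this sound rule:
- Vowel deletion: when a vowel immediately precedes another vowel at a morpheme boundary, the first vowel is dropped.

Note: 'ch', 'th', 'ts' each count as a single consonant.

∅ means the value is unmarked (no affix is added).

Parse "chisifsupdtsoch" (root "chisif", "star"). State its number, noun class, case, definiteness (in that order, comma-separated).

Segment: chisif-sup-d-tso-ch.
number: -ru/sup → plural.
noun class: -d → class IV.
case: -tso → accusative.
definiteness: -ch → indefinite.

plural, class IV, accusative, indefinite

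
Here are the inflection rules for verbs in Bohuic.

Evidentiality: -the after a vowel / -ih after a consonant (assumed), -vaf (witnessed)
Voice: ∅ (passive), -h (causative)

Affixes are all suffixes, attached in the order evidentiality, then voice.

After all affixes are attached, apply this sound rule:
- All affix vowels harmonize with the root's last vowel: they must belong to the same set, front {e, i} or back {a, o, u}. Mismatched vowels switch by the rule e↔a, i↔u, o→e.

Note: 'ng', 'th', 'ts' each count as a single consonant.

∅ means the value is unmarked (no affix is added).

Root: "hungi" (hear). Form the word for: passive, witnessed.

hungivef

Attach evidentiality witnessed -vaf → hungivaf.
voice = passive: zero marking, form stays hungivaf.
Apply vowel harmony: hungivaf → hungivef.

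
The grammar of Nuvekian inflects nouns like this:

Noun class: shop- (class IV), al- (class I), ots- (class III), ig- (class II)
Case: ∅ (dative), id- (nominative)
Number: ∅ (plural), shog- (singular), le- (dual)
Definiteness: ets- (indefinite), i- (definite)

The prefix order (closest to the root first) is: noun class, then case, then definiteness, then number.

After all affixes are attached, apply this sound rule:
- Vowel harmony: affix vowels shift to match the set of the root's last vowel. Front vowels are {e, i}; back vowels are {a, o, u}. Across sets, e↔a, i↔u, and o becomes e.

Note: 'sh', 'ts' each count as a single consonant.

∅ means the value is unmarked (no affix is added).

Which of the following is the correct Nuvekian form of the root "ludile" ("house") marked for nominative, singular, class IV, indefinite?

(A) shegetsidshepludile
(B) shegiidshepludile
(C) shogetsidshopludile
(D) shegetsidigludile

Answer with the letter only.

A

Attach noun class class IV shop- → shopludile.
Attach case nominative id- → idshopludile.
Attach definiteness indefinite ets- → etsidshopludile.
Attach number singular shog- → shogetsidshopludile.
Apply vowel harmony: shogetsidshopludile → shegetsidshepludile.
So the correct form is shegetsidshepludile, option (A).
(B) shegiidshepludile is wrong: it uses definite instead of indefinite for definiteness.
(C) shogetsidshopludile is wrong: it fails to apply the sound rule(s).
(D) shegetsidigludile is wrong: it uses class II instead of class IV for noun class.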